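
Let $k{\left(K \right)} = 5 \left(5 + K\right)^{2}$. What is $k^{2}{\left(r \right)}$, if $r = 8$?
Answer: $714025$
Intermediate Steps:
$k^{2}{\left(r \right)} = \left(5 \left(5 + 8\right)^{2}\right)^{2} = \left(5 \cdot 13^{2}\right)^{2} = \left(5 \cdot 169\right)^{2} = 845^{2} = 714025$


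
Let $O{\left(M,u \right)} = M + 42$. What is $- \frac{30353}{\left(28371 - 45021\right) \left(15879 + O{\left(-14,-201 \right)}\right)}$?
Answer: $\frac{30353}{264851550} \approx 0.0001146$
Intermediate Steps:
$O{\left(M,u \right)} = 42 + M$
$- \frac{30353}{\left(28371 - 45021\right) \left(15879 + O{\left(-14,-201 \right)}\right)} = - \frac{30353}{\left(28371 - 45021\right) \left(15879 + \left(42 - 14\right)\right)} = - \frac{30353}{\left(-16650\right) \left(15879 + 28\right)} = - \frac{30353}{\left(-16650\right) 15907} = - \frac{30353}{-264851550} = \left(-30353\right) \left(- \frac{1}{264851550}\right) = \frac{30353}{264851550}$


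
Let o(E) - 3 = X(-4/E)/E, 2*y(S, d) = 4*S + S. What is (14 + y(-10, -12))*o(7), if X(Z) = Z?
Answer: -1573/49 ≈ -32.102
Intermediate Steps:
y(S, d) = 5*S/2 (y(S, d) = (4*S + S)/2 = (5*S)/2 = 5*S/2)
o(E) = 3 - 4/E² (o(E) = 3 + (-4/E)/E = 3 - 4/E²)
(14 + y(-10, -12))*o(7) = (14 + (5/2)*(-10))*(3 - 4/7²) = (14 - 25)*(3 - 4*1/49) = -11*(3 - 4/49) = -11*143/49 = -1573/49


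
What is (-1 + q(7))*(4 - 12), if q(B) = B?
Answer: -48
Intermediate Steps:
(-1 + q(7))*(4 - 12) = (-1 + 7)*(4 - 12) = 6*(-8) = -48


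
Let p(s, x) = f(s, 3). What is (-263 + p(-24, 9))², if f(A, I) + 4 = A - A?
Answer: 71289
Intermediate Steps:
f(A, I) = -4 (f(A, I) = -4 + (A - A) = -4 + 0 = -4)
p(s, x) = -4
(-263 + p(-24, 9))² = (-263 - 4)² = (-267)² = 71289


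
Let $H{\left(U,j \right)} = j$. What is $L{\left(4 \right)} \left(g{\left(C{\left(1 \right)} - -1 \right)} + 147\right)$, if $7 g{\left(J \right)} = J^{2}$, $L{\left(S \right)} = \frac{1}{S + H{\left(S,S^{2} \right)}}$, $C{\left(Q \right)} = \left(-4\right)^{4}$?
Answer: $\frac{33539}{70} \approx 479.13$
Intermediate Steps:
$C{\left(Q \right)} = 256$
$L{\left(S \right)} = \frac{1}{S + S^{2}}$
$g{\left(J \right)} = \frac{J^{2}}{7}$
$L{\left(4 \right)} \left(g{\left(C{\left(1 \right)} - -1 \right)} + 147\right) = \frac{1}{4 \left(1 + 4\right)} \left(\frac{\left(256 - -1\right)^{2}}{7} + 147\right) = \frac{1}{4 \cdot 5} \left(\frac{\left(256 + 1\right)^{2}}{7} + 147\right) = \frac{1}{4} \cdot \frac{1}{5} \left(\frac{257^{2}}{7} + 147\right) = \frac{\frac{1}{7} \cdot 66049 + 147}{20} = \frac{\frac{66049}{7} + 147}{20} = \frac{1}{20} \cdot \frac{67078}{7} = \frac{33539}{70}$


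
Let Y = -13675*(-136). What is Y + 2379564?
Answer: 4239364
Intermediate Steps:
Y = 1859800
Y + 2379564 = 1859800 + 2379564 = 4239364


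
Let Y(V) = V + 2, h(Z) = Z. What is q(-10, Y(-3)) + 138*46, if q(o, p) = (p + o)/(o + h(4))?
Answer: 38099/6 ≈ 6349.8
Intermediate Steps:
Y(V) = 2 + V
q(o, p) = (o + p)/(4 + o) (q(o, p) = (p + o)/(o + 4) = (o + p)/(4 + o))
q(-10, Y(-3)) + 138*46 = (-10 + (2 - 3))/(4 - 10) + 138*46 = (-10 - 1)/(-6) + 6348 = -⅙*(-11) + 6348 = 11/6 + 6348 = 38099/6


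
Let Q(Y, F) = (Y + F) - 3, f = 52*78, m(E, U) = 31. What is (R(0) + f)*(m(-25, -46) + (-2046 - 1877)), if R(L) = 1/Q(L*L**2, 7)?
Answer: -15786925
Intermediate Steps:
f = 4056
Q(Y, F) = -3 + F + Y (Q(Y, F) = (F + Y) - 3 = -3 + F + Y)
R(L) = 1/(4 + L**3) (R(L) = 1/(-3 + 7 + L*L**2) = 1/(-3 + 7 + L**3) = 1/(4 + L**3))
(R(0) + f)*(m(-25, -46) + (-2046 - 1877)) = (1/(4 + 0**3) + 4056)*(31 + (-2046 - 1877)) = (1/(4 + 0) + 4056)*(31 - 3923) = (1/4 + 4056)*(-3892) = (16225/4)*(-3892) = -15786925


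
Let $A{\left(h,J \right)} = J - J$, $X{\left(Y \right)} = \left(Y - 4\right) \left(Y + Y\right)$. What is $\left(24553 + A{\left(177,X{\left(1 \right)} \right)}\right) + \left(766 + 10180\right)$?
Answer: $35499$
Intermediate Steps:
$X{\left(Y \right)} = 2 Y \left(-4 + Y\right)$ ($X{\left(Y \right)} = \left(-4 + Y\right) 2 Y = 2 Y \left(-4 + Y\right)$)
$A{\left(h,J \right)} = 0$
$\left(24553 + A{\left(177,X{\left(1 \right)} \right)}\right) + \left(766 + 10180\right) = \left(24553 + 0\right) + \left(766 + 10180\right) = 24553 + 10946 = 35499$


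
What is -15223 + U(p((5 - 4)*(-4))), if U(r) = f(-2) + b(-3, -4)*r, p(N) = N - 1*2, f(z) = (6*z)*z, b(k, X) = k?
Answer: -15181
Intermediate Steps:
f(z) = 6*z²
p(N) = -2 + N (p(N) = N - 2 = -2 + N)
U(r) = 24 - 3*r (U(r) = 6*(-2)² - 3*r = 6*4 - 3*r = 24 - 3*r)
-15223 + U(p((5 - 4)*(-4))) = -15223 + (24 - 3*(-2 + (5 - 4)*(-4))) = -15223 + (24 - 3*(-2 + 1*(-4))) = -15223 + (24 - 3*(-2 - 4)) = -15223 + (24 - 3*(-6)) = -15223 + (24 + 18) = -15223 + 42 = -15181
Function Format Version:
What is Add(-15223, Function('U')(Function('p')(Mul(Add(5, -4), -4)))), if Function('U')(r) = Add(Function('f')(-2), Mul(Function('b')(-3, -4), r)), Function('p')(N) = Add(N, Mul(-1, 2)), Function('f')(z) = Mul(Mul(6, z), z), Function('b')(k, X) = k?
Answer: -15181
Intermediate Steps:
Function('f')(z) = Mul(6, Pow(z, 2))
Function('p')(N) = Add(-2, N) (Function('p')(N) = Add(N, -2) = Add(-2, N))
Function('U')(r) = Add(24, Mul(-3, r)) (Function('U')(r) = Add(Mul(6, Pow(-2, 2)), Mul(-3, r)) = Add(Mul(6, 4), Mul(-3, r)) = Add(24, Mul(-3, r)))
Add(-15223, Function('U')(Function('p')(Mul(Add(5, -4), -4)))) = Add(-15223, Add(24, Mul(-3, Add(-2, Mul(Add(5, -4), -4))))) = Add(-15223, Add(24, Mul(-3, Add(-2, Mul(1, -4))))) = Add(-15223, Add(24, Mul(-3, Add(-2, -4)))) = Add(-15223, Add(24, Mul(-3, -6))) = Add(-15223, Add(24, 18)) = Add(-15223, 42) = -15181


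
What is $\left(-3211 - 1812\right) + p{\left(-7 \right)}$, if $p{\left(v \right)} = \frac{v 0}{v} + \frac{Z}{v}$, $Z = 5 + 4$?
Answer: $- \frac{35170}{7} \approx -5024.3$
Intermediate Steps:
$Z = 9$
$p{\left(v \right)} = \frac{9}{v}$ ($p{\left(v \right)} = \frac{v 0}{v} + \frac{9}{v} = \frac{0}{v} + \frac{9}{v} = 0 + \frac{9}{v} = \frac{9}{v}$)
$\left(-3211 - 1812\right) + p{\left(-7 \right)} = \left(-3211 - 1812\right) + \frac{9}{-7} = -5023 + 9 \left(- \frac{1}{7}\right) = -5023 - \frac{9}{7} = - \frac{35170}{7}$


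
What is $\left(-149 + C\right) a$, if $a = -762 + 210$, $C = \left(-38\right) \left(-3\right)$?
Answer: $19320$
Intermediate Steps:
$C = 114$
$a = -552$
$\left(-149 + C\right) a = \left(-149 + 114\right) \left(-552\right) = \left(-35\right) \left(-552\right) = 19320$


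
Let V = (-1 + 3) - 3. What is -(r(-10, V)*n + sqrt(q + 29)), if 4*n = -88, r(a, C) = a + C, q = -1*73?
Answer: -242 - 2*I*sqrt(11) ≈ -242.0 - 6.6332*I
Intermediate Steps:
V = -1 (V = 2 - 3 = -1)
q = -73
r(a, C) = C + a
n = -22 (n = (1/4)*(-88) = -22)
-(r(-10, V)*n + sqrt(q + 29)) = -((-1 - 10)*(-22) + sqrt(-73 + 29)) = -(-11*(-22) + sqrt(-44)) = -(242 + 2*I*sqrt(11)) = -242 - 2*I*sqrt(11)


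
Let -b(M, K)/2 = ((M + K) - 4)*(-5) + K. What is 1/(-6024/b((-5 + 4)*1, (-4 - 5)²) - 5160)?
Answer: -299/1545852 ≈ -0.00019342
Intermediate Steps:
b(M, K) = -40 + 8*K + 10*M (b(M, K) = -2*(((M + K) - 4)*(-5) + K) = -2*(((K + M) - 4)*(-5) + K) = -2*((-4 + K + M)*(-5) + K) = -2*((20 - 5*K - 5*M) + K) = -2*(20 - 5*M - 4*K) = -40 + 8*K + 10*M)
1/(-6024/b((-5 + 4)*1, (-4 - 5)²) - 5160) = 1/(-6024/(-40 + 8*(-4 - 5)² + 10*((-5 + 4)*1)) - 5160) = 1/(-6024/(-40 + 8*(-9)² + 10*(-1*1)) - 5160) = 1/(-6024/(-40 + 8*81 + 10*(-1)) - 5160) = 1/(-6024/(-40 + 648 - 10) - 5160) = 1/(-6024/598 - 5160) = 1/(-6024*1/598 - 5160) = 1/(-3012/299 - 5160) = 1/(-1545852/299) = -299/1545852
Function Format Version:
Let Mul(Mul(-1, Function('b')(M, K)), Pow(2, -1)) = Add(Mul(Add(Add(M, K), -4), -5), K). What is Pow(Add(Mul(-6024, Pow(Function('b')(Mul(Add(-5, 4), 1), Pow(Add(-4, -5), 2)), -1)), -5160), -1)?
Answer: Rational(-299, 1545852) ≈ -0.00019342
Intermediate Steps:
Function('b')(M, K) = Add(-40, Mul(8, K), Mul(10, M)) (Function('b')(M, K) = Mul(-2, Add(Mul(Add(Add(M, K), -4), -5), K)) = Mul(-2, Add(Mul(Add(Add(K, M), -4), -5), K)) = Mul(-2, Add(Mul(Add(-4, K, M), -5), K)) = Mul(-2, Add(Add(20, Mul(-5, K), Mul(-5, M)), K)) = Mul(-2, Add(20, Mul(-5, M), Mul(-4, K))) = Add(-40, Mul(8, K), Mul(10, M)))
Pow(Add(Mul(-6024, Pow(Function('b')(Mul(Add(-5, 4), 1), Pow(Add(-4, -5), 2)), -1)), -5160), -1) = Pow(Add(Mul(-6024, Pow(Add(-40, Mul(8, Pow(Add(-4, -5), 2)), Mul(10, Mul(Add(-5, 4), 1))), -1)), -5160), -1) = Pow(Add(Mul(-6024, Pow(Add(-40, Mul(8, Pow(-9, 2)), Mul(10, Mul(-1, 1))), -1)), -5160), -1) = Pow(Add(Mul(-6024, Pow(Add(-40, Mul(8, 81), Mul(10, -1)), -1)), -5160), -1) = Pow(Add(Mul(-6024, Pow(Add(-40, 648, -10), -1)), -5160), -1) = Pow(Add(Mul(-6024, Pow(598, -1)), -5160), -1) = Pow(Add(Mul(-6024, Rational(1, 598)), -5160), -1) = Pow(Add(Rational(-3012, 299), -5160), -1) = Pow(Rational(-1545852, 299), -1) = Rational(-299, 1545852)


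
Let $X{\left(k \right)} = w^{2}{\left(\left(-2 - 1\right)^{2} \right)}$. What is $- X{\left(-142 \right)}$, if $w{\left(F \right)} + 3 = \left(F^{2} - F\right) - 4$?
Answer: $-4225$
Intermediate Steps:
$w{\left(F \right)} = -7 + F^{2} - F$ ($w{\left(F \right)} = -3 - \left(4 + F - F^{2}\right) = -7 + F^{2} - F$)
$X{\left(k \right)} = 4225$ ($X{\left(k \right)} = \left(-7 + \left(\left(-2 - 1\right)^{2}\right)^{2} - \left(-2 - 1\right)^{2}\right)^{2} = \left(-7 + \left(\left(-3\right)^{2}\right)^{2} - \left(-3\right)^{2}\right)^{2} = \left(-7 + 9^{2} - 9\right)^{2} = \left(-7 + 81 - 9\right)^{2} = 65^{2} = 4225$)
$- X{\left(-142 \right)} = \left(-1\right) 4225 = -4225$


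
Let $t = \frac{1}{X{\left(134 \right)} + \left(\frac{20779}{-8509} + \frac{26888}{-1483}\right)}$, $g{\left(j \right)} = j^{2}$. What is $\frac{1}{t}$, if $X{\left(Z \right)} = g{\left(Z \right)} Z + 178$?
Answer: $\frac{30364244791605}{12618847} \approx 2.4063 \cdot 10^{6}$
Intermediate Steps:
$X{\left(Z \right)} = 178 + Z^{3}$ ($X{\left(Z \right)} = Z^{2} Z + 178 = Z^{3} + 178 = 178 + Z^{3}$)
$t = \frac{12618847}{30364244791605}$ ($t = \frac{1}{\left(178 + 134^{3}\right) + \left(\frac{20779}{-8509} + \frac{26888}{-1483}\right)} = \frac{1}{\left(178 + 2406104\right) + \left(20779 \left(- \frac{1}{8509}\right) + 26888 \left(- \frac{1}{1483}\right)\right)} = \frac{1}{2406282 - \frac{259605249}{12618847}} = \frac{1}{\frac{30364244791605}{12618847}} = \frac{12618847}{30364244791605} \approx 4.1558 \cdot 10^{-7}$)
$\frac{1}{t} = \frac{1}{\frac{12618847}{30364244791605}} = \frac{30364244791605}{12618847}$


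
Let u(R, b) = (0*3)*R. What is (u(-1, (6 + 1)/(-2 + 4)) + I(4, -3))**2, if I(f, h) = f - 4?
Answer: 0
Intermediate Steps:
I(f, h) = -4 + f
u(R, b) = 0 (u(R, b) = 0*R = 0)
(u(-1, (6 + 1)/(-2 + 4)) + I(4, -3))**2 = (0 + (-4 + 4))**2 = (0 + 0)**2 = 0**2 = 0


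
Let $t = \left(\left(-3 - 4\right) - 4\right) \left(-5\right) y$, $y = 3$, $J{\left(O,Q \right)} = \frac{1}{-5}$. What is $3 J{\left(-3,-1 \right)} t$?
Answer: $-99$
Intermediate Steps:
$J{\left(O,Q \right)} = - \frac{1}{5}$
$t = 165$ ($t = \left(\left(-3 - 4\right) - 4\right) \left(-5\right) 3 = \left(-7 - 4\right) \left(-5\right) 3 = \left(-11\right) \left(-5\right) 3 = 55 \cdot 3 = 165$)
$3 J{\left(-3,-1 \right)} t = 3 \left(- \frac{1}{5}\right) 165 = \left(- \frac{3}{5}\right) 165 = -99$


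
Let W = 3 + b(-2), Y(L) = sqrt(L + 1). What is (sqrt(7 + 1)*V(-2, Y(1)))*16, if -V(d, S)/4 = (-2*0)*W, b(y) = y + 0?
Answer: 0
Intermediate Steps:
Y(L) = sqrt(1 + L)
b(y) = y
W = 1 (W = 3 - 2 = 1)
V(d, S) = 0 (V(d, S) = -4*(-2*0) = -0 = -4*0 = 0)
(sqrt(7 + 1)*V(-2, Y(1)))*16 = (sqrt(7 + 1)*0)*16 = (sqrt(8)*0)*16 = ((2*sqrt(2))*0)*16 = 0*16 = 0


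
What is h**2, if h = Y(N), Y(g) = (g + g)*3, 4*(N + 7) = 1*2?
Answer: 1521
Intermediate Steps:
N = -13/2 (N = -7 + (1*2)/4 = -7 + (1/4)*2 = -7 + 1/2 = -13/2 ≈ -6.5000)
Y(g) = 6*g (Y(g) = (2*g)*3 = 6*g)
h = -39 (h = 6*(-13/2) = -39)
h**2 = (-39)**2 = 1521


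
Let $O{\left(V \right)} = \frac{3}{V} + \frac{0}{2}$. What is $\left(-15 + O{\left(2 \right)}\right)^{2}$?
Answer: $\frac{729}{4} \approx 182.25$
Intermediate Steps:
$O{\left(V \right)} = \frac{3}{V}$ ($O{\left(V \right)} = \frac{3}{V} + 0 \cdot \frac{1}{2} = \frac{3}{V} + 0 = \frac{3}{V}$)
$\left(-15 + O{\left(2 \right)}\right)^{2} = \left(-15 + \frac{3}{2}\right)^{2} = \left(- \frac{27}{2}\right)^{2} = \frac{729}{4}$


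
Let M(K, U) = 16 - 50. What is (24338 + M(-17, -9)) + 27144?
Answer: 51448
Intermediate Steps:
M(K, U) = -34
(24338 + M(-17, -9)) + 27144 = (24338 - 34) + 27144 = 24304 + 27144 = 51448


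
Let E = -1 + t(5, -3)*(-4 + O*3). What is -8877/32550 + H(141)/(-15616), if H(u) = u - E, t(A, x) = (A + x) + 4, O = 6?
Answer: -11709261/42358400 ≈ -0.27643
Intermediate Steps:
t(A, x) = 4 + A + x
E = 83 (E = -1 + (4 + 5 - 3)*(-4 + 6*3) = -1 + 6*(-4 + 18) = -1 + 6*14 = -1 + 84 = 83)
H(u) = -83 + u (H(u) = u - 1*83 = u - 83 = -83 + u)
-8877/32550 + H(141)/(-15616) = -8877/32550 + (-83 + 141)/(-15616) = -8877*1/32550 + 58*(-1/15616) = -2959/10850 - 29/7808 = -11709261/42358400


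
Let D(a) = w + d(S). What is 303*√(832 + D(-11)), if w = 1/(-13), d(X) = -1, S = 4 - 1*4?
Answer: 303*√140426/13 ≈ 8734.2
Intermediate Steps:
S = 0 (S = 4 - 4 = 0)
w = -1/13 ≈ -0.076923
D(a) = -14/13 (D(a) = -1/13 - 1 = -14/13)
303*√(832 + D(-11)) = 303*√(832 - 14/13) = 303*√(10802/13) = 303*(√140426/13) = 303*√140426/13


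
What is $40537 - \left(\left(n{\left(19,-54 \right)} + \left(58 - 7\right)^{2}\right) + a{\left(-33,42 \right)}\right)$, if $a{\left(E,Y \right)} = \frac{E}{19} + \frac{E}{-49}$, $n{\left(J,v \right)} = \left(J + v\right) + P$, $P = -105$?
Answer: $\frac{35449746}{931} \approx 38077.0$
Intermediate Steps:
$n{\left(J,v \right)} = -105 + J + v$ ($n{\left(J,v \right)} = \left(J + v\right) - 105 = -105 + J + v$)
$a{\left(E,Y \right)} = \frac{30 E}{931}$ ($a{\left(E,Y \right)} = E \frac{1}{19} + E \left(- \frac{1}{49}\right) = \frac{E}{19} - \frac{E}{49} = \frac{30 E}{931}$)
$40537 - \left(\left(n{\left(19,-54 \right)} + \left(58 - 7\right)^{2}\right) + a{\left(-33,42 \right)}\right) = 40537 - \left(\left(\left(-105 + 19 - 54\right) + \left(58 - 7\right)^{2}\right) + \frac{30}{931} \left(-33\right)\right) = 40537 - \left(\left(-140 + 51^{2}\right) - \frac{990}{931}\right) = 40537 - \left(\left(-140 + 2601\right) - \frac{990}{931}\right) = 40537 - \left(2461 - \frac{990}{931}\right) = 40537 - \frac{2290201}{931} = \frac{35449746}{931}$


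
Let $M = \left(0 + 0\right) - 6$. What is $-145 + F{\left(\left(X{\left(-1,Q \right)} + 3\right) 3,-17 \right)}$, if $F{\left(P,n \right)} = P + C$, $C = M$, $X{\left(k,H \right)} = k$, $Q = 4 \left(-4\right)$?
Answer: $-145$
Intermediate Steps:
$Q = -16$
$M = -6$ ($M = 0 - 6 = -6$)
$C = -6$
$F{\left(P,n \right)} = -6 + P$ ($F{\left(P,n \right)} = P - 6 = -6 + P$)
$-145 + F{\left(\left(X{\left(-1,Q \right)} + 3\right) 3,-17 \right)} = -145 - \left(6 - \left(-1 + 3\right) 3\right) = -145 + \left(-6 + 2 \cdot 3\right) = -145 + \left(-6 + 6\right) = -145 + 0 = -145$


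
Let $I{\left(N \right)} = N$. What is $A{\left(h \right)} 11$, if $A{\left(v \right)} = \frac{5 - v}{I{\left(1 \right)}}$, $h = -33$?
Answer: $418$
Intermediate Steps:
$A{\left(v \right)} = 5 - v$ ($A{\left(v \right)} = \frac{5 - v}{1} = \left(5 - v\right) 1 = 5 - v$)
$A{\left(h \right)} 11 = \left(5 - -33\right) 11 = \left(5 + 33\right) 11 = 38 \cdot 11 = 418$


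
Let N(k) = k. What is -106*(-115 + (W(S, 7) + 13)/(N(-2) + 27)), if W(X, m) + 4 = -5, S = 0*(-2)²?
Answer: 304326/25 ≈ 12173.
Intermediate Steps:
S = 0 (S = 0*4 = 0)
W(X, m) = -9 (W(X, m) = -4 - 5 = -9)
-106*(-115 + (W(S, 7) + 13)/(N(-2) + 27)) = -106*(-115 + (-9 + 13)/(-2 + 27)) = -106*(-115 + 4/25) = -106*(-2871/25) = 304326/25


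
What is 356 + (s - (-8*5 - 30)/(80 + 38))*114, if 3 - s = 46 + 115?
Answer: -1037714/59 ≈ -17588.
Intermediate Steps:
s = -158 (s = 3 - (46 + 115) = 3 - 1*161 = 3 - 161 = -158)
356 + (s - (-8*5 - 30)/(80 + 38))*114 = 356 + (-158 - (-8*5 - 30)/(80 + 38))*114 = 356 + (-158 - (-40 - 30)/118)*114 = 356 + (-158 - (-70)/118)*114 = 356 + (-158 - 1*(-35/59))*114 = 356 + (-158 + 35/59)*114 = 356 - 9287/59*114 = 356 - 1058718/59 = -1037714/59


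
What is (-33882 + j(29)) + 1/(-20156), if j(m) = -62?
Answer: -684175265/20156 ≈ -33944.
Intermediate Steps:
(-33882 + j(29)) + 1/(-20156) = (-33882 - 62) + 1/(-20156) = -33944 - 1/20156 = -684175265/20156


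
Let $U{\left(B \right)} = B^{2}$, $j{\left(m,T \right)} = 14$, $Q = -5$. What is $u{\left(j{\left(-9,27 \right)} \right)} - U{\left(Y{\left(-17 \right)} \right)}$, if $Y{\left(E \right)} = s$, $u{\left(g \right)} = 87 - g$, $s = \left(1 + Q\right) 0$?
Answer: $73$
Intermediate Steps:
$s = 0$ ($s = \left(1 - 5\right) 0 = \left(-4\right) 0 = 0$)
$Y{\left(E \right)} = 0$
$u{\left(j{\left(-9,27 \right)} \right)} - U{\left(Y{\left(-17 \right)} \right)} = \left(87 - 14\right) - 0^{2} = \left(87 - 14\right) - 0 = 73 + 0 = 73$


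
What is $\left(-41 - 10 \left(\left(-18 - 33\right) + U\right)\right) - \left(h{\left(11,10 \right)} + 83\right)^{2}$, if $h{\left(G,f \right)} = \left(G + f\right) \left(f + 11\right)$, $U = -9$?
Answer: $-274017$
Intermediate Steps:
$h{\left(G,f \right)} = \left(11 + f\right) \left(G + f\right)$ ($h{\left(G,f \right)} = \left(G + f\right) \left(11 + f\right) = \left(11 + f\right) \left(G + f\right)$)
$\left(-41 - 10 \left(\left(-18 - 33\right) + U\right)\right) - \left(h{\left(11,10 \right)} + 83\right)^{2} = \left(-41 - 10 \left(\left(-18 - 33\right) - 9\right)\right) - \left(\left(10^{2} + 11 \cdot 11 + 11 \cdot 10 + 11 \cdot 10\right) + 83\right)^{2} = \left(-41 - 10 \left(-51 - 9\right)\right) - \left(\left(100 + 121 + 110 + 110\right) + 83\right)^{2} = \left(-41 - -600\right) - \left(441 + 83\right)^{2} = \left(-41 + 600\right) - 524^{2} = 559 - 274576 = -274017$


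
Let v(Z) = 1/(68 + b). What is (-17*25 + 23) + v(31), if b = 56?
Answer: -49847/124 ≈ -401.99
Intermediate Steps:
v(Z) = 1/124 (v(Z) = 1/(68 + 56) = 1/124)
(-17*25 + 23) + v(31) = (-17*25 + 23) + 1/124 = (-425 + 23) + 1/124 = -402 + 1/124 = -49847/124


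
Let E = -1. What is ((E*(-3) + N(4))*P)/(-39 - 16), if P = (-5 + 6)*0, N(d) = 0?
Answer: 0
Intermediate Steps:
P = 0 (P = 1*0 = 0)
((E*(-3) + N(4))*P)/(-39 - 16) = ((-1*(-3) + 0)*0)/(-39 - 16) = ((3 + 0)*0)/(-55) = (3*0)*(-1/55) = 0*(-1/55) = 0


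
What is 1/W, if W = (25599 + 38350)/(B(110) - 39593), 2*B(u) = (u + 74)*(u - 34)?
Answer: -32601/63949 ≈ -0.50980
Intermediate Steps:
B(u) = (-34 + u)*(74 + u)/2 (B(u) = ((u + 74)*(u - 34))/2 = ((74 + u)*(-34 + u))/2 = ((-34 + u)*(74 + u))/2 = (-34 + u)*(74 + u)/2)
W = -63949/32601 (W = (25599 + 38350)/((-1258 + (½)*110² + 20*110) - 39593) = 63949/((-1258 + (½)*12100 + 2200) - 39593) = 63949/((-1258 + 6050 + 2200) - 39593) = 63949/(6992 - 39593) = 63949/(-32601) = 63949*(-1/32601) = -63949/32601 ≈ -1.9616)
1/W = 1/(-63949/32601) = -32601/63949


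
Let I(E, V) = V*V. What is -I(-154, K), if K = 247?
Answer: -61009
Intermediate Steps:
I(E, V) = V**2
-I(-154, K) = -1*247**2 = -1*61009 = -61009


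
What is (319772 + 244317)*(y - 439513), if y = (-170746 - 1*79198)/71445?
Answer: -17713103224960381/71445 ≈ -2.4793e+11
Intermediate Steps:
y = -249944/71445 (y = (-170746 - 79198)*(1/71445) = -249944*1/71445 = -249944/71445 ≈ -3.4984)
(319772 + 244317)*(y - 439513) = (319772 + 244317)*(-249944/71445 - 439513) = 564089*(-31401256229/71445) = -17713103224960381/71445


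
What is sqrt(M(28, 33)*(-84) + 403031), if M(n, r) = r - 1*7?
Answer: sqrt(400847) ≈ 633.13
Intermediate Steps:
M(n, r) = -7 + r (M(n, r) = r - 7 = -7 + r)
sqrt(M(28, 33)*(-84) + 403031) = sqrt((-7 + 33)*(-84) + 403031) = sqrt(26*(-84) + 403031) = sqrt(-2184 + 403031) = sqrt(400847)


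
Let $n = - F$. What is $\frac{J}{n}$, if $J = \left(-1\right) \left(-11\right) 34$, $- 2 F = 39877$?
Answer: $\frac{748}{39877} \approx 0.018758$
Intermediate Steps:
$F = - \frac{39877}{2}$ ($F = \left(- \frac{1}{2}\right) 39877 = - \frac{39877}{2} \approx -19939.0$)
$J = 374$ ($J = 11 \cdot 34 = 374$)
$n = \frac{39877}{2}$ ($n = \left(-1\right) \left(- \frac{39877}{2}\right) = \frac{39877}{2} \approx 19939.0$)
$\frac{J}{n} = \frac{374}{\frac{39877}{2}} = 374 \cdot \frac{2}{39877} = \frac{748}{39877}$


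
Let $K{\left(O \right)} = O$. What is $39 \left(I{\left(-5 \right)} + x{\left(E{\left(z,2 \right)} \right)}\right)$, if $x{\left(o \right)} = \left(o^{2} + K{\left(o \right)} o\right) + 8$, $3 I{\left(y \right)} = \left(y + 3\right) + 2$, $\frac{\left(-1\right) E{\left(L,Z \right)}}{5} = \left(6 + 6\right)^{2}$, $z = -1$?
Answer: $40435512$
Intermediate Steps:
$E{\left(L,Z \right)} = -720$ ($E{\left(L,Z \right)} = - 5 \left(6 + 6\right)^{2} = - 5 \cdot 12^{2} = \left(-5\right) 144 = -720$)
$I{\left(y \right)} = \frac{5}{3} + \frac{y}{3}$ ($I{\left(y \right)} = \frac{\left(y + 3\right) + 2}{3} = \frac{\left(3 + y\right) + 2}{3} = \frac{5 + y}{3} = \frac{5}{3} + \frac{y}{3}$)
$x{\left(o \right)} = 8 + 2 o^{2}$ ($x{\left(o \right)} = \left(o^{2} + o o\right) + 8 = \left(o^{2} + o^{2}\right) + 8 = 2 o^{2} + 8 = 8 + 2 o^{2}$)
$39 \left(I{\left(-5 \right)} + x{\left(E{\left(z,2 \right)} \right)}\right) = 39 \left(\left(\frac{5}{3} + \frac{1}{3} \left(-5\right)\right) + \left(8 + 2 \left(-720\right)^{2}\right)\right) = 39 \left(\left(\frac{5}{3} - \frac{5}{3}\right) + \left(8 + 2 \cdot 518400\right)\right) = 39 \left(0 + \left(8 + 1036800\right)\right) = 39 \left(0 + 1036808\right) = 39 \cdot 1036808 = 40435512$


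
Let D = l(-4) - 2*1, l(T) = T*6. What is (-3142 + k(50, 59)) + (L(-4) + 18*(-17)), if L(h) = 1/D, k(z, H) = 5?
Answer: -89519/26 ≈ -3443.0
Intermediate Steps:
l(T) = 6*T
D = -26 (D = 6*(-4) - 2*1 = -24 - 2 = -26)
L(h) = -1/26 (L(h) = 1/(-26) = -1/26)
(-3142 + k(50, 59)) + (L(-4) + 18*(-17)) = (-3142 + 5) + (-1/26 + 18*(-17)) = -3137 + (-1/26 - 306) = -3137 - 7957/26 = -89519/26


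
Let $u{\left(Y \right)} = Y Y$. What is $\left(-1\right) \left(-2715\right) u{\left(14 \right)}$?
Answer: $532140$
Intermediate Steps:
$u{\left(Y \right)} = Y^{2}$
$\left(-1\right) \left(-2715\right) u{\left(14 \right)} = \left(-1\right) \left(-2715\right) 14^{2} = 2715 \cdot 196 = 532140$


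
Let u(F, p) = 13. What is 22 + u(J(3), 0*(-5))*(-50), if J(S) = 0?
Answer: -628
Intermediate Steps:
22 + u(J(3), 0*(-5))*(-50) = 22 + 13*(-50) = 22 - 650 = -628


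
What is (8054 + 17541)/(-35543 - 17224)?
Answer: -25595/52767 ≈ -0.48506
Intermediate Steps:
(8054 + 17541)/(-35543 - 17224) = 25595/(-52767) = 25595*(-1/52767) = -25595/52767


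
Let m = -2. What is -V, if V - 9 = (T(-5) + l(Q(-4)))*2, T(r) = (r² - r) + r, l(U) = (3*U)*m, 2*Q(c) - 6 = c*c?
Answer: 73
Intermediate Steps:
Q(c) = 3 + c²/2 (Q(c) = 3 + (c*c)/2 = 3 + c²/2)
l(U) = -6*U (l(U) = (3*U)*(-2) = -6*U)
T(r) = r²
V = -73 (V = 9 + ((-5)² - 6*(3 + (½)*(-4)²))*2 = 9 + (25 - 6*(3 + (½)*16))*2 = 9 + (25 - 6*(3 + 8))*2 = 9 + (25 - 6*11)*2 = 9 + (25 - 66)*2 = 9 - 41*2 = 9 - 82 = -73)
-V = -1*(-73) = 73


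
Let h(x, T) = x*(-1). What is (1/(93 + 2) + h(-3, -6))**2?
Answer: 81796/9025 ≈ 9.0633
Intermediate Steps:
h(x, T) = -x
(1/(93 + 2) + h(-3, -6))**2 = (1/(93 + 2) - 1*(-3))**2 = (1/95 + 3)**2 = (286/95)**2 = 81796/9025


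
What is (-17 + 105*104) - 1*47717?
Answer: -36814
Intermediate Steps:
(-17 + 105*104) - 1*47717 = (-17 + 10920) - 47717 = 10903 - 47717 = -36814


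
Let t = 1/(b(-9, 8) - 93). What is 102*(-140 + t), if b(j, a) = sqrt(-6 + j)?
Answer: -20621901/1444 - 17*I*sqrt(15)/1444 ≈ -14281.0 - 0.045596*I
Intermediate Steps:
t = 1/(-93 + I*sqrt(15)) (t = 1/(sqrt(-6 - 9) - 93) = 1/(sqrt(-15) - 93) = 1/(I*sqrt(15) - 93) = 1/(-93 + I*sqrt(15)) ≈ -0.010734 - 0.00044702*I)
102*(-140 + t) = 102*(-140 + (-31/2888 - I*sqrt(15)/8664)) = 102*(-404351/2888 - I*sqrt(15)/8664) = -20621901/1444 - 17*I*sqrt(15)/1444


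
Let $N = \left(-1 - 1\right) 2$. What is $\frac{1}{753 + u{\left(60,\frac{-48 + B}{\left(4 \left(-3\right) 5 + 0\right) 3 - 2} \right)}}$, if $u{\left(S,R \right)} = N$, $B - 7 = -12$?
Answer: $\frac{1}{749} \approx 0.0013351$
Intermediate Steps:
$B = -5$ ($B = 7 - 12 = -5$)
$N = -4$ ($N = \left(-2\right) 2 = -4$)
$u{\left(S,R \right)} = -4$
$\frac{1}{753 + u{\left(60,\frac{-48 + B}{\left(4 \left(-3\right) 5 + 0\right) 3 - 2} \right)}} = \frac{1}{753 - 4} = \frac{1}{749}$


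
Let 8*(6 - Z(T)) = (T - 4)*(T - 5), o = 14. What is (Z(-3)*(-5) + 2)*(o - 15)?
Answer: -7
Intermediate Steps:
Z(T) = 6 - (-5 + T)*(-4 + T)/8 (Z(T) = 6 - (T - 4)*(T - 5)/8 = 6 - (-4 + T)*(-5 + T)/8 = 6 - (-5 + T)*(-4 + T)/8)
(Z(-3)*(-5) + 2)*(o - 15) = ((7/2 - ⅛*(-3)² + (9/8)*(-3))*(-5) + 2)*(14 - 15) = ((7/2 - ⅛*9 - 27/8)*(-5) + 2)*(-1) = ((7/2 - 9/8 - 27/8)*(-5) + 2)*(-1) = (-1*(-5) + 2)*(-1) = (5 + 2)*(-1) = 7*(-1) = -7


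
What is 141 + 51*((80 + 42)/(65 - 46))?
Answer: 8901/19 ≈ 468.47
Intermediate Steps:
141 + 51*((80 + 42)/(65 - 46)) = 141 + 51*(122/19) = 141 + 6222/19 = 8901/19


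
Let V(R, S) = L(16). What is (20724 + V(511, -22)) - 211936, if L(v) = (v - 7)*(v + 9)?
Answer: -190987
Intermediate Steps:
L(v) = (-7 + v)*(9 + v)
V(R, S) = 225 (V(R, S) = -63 + 16² + 2*16 = -63 + 256 + 32 = 225)
(20724 + V(511, -22)) - 211936 = (20724 + 225) - 211936 = 20949 - 211936 = -190987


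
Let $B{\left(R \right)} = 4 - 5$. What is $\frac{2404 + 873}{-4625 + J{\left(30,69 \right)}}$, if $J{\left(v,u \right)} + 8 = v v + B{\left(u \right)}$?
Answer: $- \frac{3277}{3734} \approx -0.87761$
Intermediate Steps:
$B{\left(R \right)} = -1$ ($B{\left(R \right)} = 4 - 5 = -1$)
$J{\left(v,u \right)} = -9 + v^{2}$ ($J{\left(v,u \right)} = -8 + \left(v v - 1\right) = -8 + \left(v^{2} - 1\right) = -8 + \left(-1 + v^{2}\right) = -9 + v^{2}$)
$\frac{2404 + 873}{-4625 + J{\left(30,69 \right)}} = \frac{2404 + 873}{-4625 - \left(9 - 30^{2}\right)} = \frac{3277}{-4625 + \left(-9 + 900\right)} = \frac{3277}{-4625 + 891} = \frac{3277}{-3734} = 3277 \left(- \frac{1}{3734}\right) = - \frac{3277}{3734}$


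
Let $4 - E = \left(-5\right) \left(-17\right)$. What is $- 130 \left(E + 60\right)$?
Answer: $2730$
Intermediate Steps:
$E = -81$ ($E = 4 - \left(-5\right) \left(-17\right) = 4 - 85 = -81$)
$- 130 \left(E + 60\right) = - 130 \left(-81 + 60\right) = \left(-130\right) \left(-21\right) = 2730$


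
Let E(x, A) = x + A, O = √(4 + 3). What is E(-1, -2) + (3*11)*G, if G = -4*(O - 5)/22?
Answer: 27 - 6*√7 ≈ 11.125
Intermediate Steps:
O = √7 ≈ 2.6458
G = 10/11 - 2*√7/11 (G = -4*(√7 - 5)/22 = -4*(-5 + √7)*(1/22) = (20 - 4*√7)*(1/22) = 10/11 - 2*√7/11 ≈ 0.42805)
E(x, A) = A + x
E(-1, -2) + (3*11)*G = (-2 - 1) + (3*11)*(10/11 - 2*√7/11) = -3 + 33*(10/11 - 2*√7/11) = -3 + (30 - 6*√7) = 27 - 6*√7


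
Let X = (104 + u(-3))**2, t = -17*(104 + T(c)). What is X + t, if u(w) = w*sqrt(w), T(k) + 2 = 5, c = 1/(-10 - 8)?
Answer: 8970 - 624*I*sqrt(3) ≈ 8970.0 - 1080.8*I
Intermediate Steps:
c = -1/18 (c = 1/(-18) = -1/18 ≈ -0.055556)
T(k) = 3 (T(k) = -2 + 5 = 3)
t = -1819 (t = -17*(104 + 3) = -17*107 = -1819)
u(w) = w**(3/2)
X = (104 - 3*I*sqrt(3))**2 (X = (104 + (-3)**(3/2))**2 = (104 - 3*I*sqrt(3))**2 ≈ 10789.0 - 1080.8*I)
X + t = (10789 - 624*I*sqrt(3)) - 1819 = 8970 - 624*I*sqrt(3)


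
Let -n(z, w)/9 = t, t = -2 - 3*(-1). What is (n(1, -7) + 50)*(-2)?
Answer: -82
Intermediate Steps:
t = 1 (t = -2 + 3 = 1)
n(z, w) = -9 (n(z, w) = -9*1 = -9)
(n(1, -7) + 50)*(-2) = (-9 + 50)*(-2) = 41*(-2) = -82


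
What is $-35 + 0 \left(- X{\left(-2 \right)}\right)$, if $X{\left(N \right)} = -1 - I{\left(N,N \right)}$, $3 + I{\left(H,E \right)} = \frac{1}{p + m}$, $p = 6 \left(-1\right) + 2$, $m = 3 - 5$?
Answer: $-35$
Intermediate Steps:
$m = -2$ ($m = 3 - 5 = -2$)
$p = -4$ ($p = -6 + 2 = -4$)
$I{\left(H,E \right)} = - \frac{19}{6}$ ($I{\left(H,E \right)} = -3 + \frac{1}{-4 - 2} = -3 + \frac{1}{-6} = -3 - \frac{1}{6} = - \frac{19}{6}$)
$X{\left(N \right)} = \frac{13}{6}$ ($X{\left(N \right)} = -1 - - \frac{19}{6} = -1 + \frac{19}{6} = \frac{13}{6}$)
$-35 + 0 \left(- X{\left(-2 \right)}\right) = -35 + 0 \left(\left(-1\right) \frac{13}{6}\right) = -35 + 0 \left(- \frac{13}{6}\right) = -35 + 0 = -35$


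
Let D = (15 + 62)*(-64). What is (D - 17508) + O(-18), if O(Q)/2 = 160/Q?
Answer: -202084/9 ≈ -22454.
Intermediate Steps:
O(Q) = 320/Q (O(Q) = 2*(160/Q) = 320/Q)
D = -4928 (D = 77*(-64) = -4928)
(D - 17508) + O(-18) = (-4928 - 17508) + 320/(-18) = -22436 + 320*(-1/18) = -22436 - 160/9 = -202084/9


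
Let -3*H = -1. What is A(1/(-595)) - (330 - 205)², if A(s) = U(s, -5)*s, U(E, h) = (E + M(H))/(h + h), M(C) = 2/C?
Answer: -55316402681/3540250 ≈ -15625.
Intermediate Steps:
H = ⅓ (H = -⅓*(-1) = ⅓ ≈ 0.33333)
U(E, h) = (6 + E)/(2*h) (U(E, h) = (E + 2/(⅓))/(h + h) = (E + 2*3)/((2*h)) = (E + 6)*(1/(2*h)) = (6 + E)*(1/(2*h)) = (6 + E)/(2*h))
A(s) = s*(-⅗ - s/10) (A(s) = ((½)*(6 + s)/(-5))*s = ((½)*(-⅕)*(6 + s))*s = (-⅗ - s/10)*s = s*(-⅗ - s/10))
A(1/(-595)) - (330 - 205)² = (⅒)*(-6 - 1/(-595))/(-595) - (330 - 205)² = (⅒)*(-1/595)*(-6 - 1*(-1/595)) - 1*125² = (⅒)*(-1/595)*(-6 + 1/595) - 1*15625 = (⅒)*(-1/595)*(-3569/595) - 15625 = 3569/3540250 - 15625 = -55316402681/3540250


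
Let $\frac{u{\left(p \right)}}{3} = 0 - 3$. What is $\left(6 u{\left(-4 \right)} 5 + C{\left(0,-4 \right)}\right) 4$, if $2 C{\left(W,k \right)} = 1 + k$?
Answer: $-1086$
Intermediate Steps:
$u{\left(p \right)} = -9$ ($u{\left(p \right)} = 3 \left(0 - 3\right) = 3 \left(-3\right) = -9$)
$C{\left(W,k \right)} = \frac{1}{2} + \frac{k}{2}$ ($C{\left(W,k \right)} = \frac{1 + k}{2} = \frac{1}{2} + \frac{k}{2}$)
$\left(6 u{\left(-4 \right)} 5 + C{\left(0,-4 \right)}\right) 4 = \left(6 \left(-9\right) 5 + \left(\frac{1}{2} + \frac{1}{2} \left(-4\right)\right)\right) 4 = \left(\left(-54\right) 5 + \left(\frac{1}{2} - 2\right)\right) 4 = \left(-270 - \frac{3}{2}\right) 4 = \left(- \frac{543}{2}\right) 4 = -1086$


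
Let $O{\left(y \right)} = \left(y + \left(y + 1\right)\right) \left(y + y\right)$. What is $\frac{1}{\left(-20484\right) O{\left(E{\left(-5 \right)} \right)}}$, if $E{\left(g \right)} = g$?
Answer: $- \frac{1}{1843560} \approx -5.4243 \cdot 10^{-7}$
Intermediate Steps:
$O{\left(y \right)} = 2 y \left(1 + 2 y\right)$ ($O{\left(y \right)} = \left(y + \left(1 + y\right)\right) 2 y = \left(1 + 2 y\right) 2 y = 2 y \left(1 + 2 y\right)$)
$\frac{1}{\left(-20484\right) O{\left(E{\left(-5 \right)} \right)}} = \frac{1}{\left(-20484\right) 2 \left(-5\right) \left(1 + 2 \left(-5\right)\right)} = \frac{1}{\left(-20484\right) 2 \left(-5\right) \left(1 - 10\right)} = \frac{1}{\left(-20484\right) 2 \left(-5\right) \left(-9\right)} = \frac{1}{\left(-20484\right) 90} = \frac{1}{-1843560} = - \frac{1}{1843560}$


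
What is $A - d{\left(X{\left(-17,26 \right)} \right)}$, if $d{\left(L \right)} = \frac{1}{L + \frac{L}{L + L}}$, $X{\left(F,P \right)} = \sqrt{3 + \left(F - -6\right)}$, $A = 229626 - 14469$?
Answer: $\frac{- 215155 i + 860628 \sqrt{2}}{- i + 4 \sqrt{2}} \approx 2.1516 \cdot 10^{5} + 0.34283 i$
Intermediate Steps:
$A = 215157$ ($A = 229626 - 14469 = 215157$)
$X{\left(F,P \right)} = \sqrt{9 + F}$ ($X{\left(F,P \right)} = \sqrt{3 + \left(F + 6\right)} = \sqrt{3 + \left(6 + F\right)} = \sqrt{9 + F}$)
$d{\left(L \right)} = \frac{1}{\frac{1}{2} + L}$ ($d{\left(L \right)} = \frac{1}{L + \frac{L}{2 L}} = \frac{1}{L + L \frac{1}{2 L}} = \frac{1}{L + \frac{1}{2}} = \frac{1}{\frac{1}{2} + L}$)
$A - d{\left(X{\left(-17,26 \right)} \right)} = 215157 - \frac{2}{1 + 2 \sqrt{9 - 17}} = 215157 - \frac{2}{1 + 2 \sqrt{-8}} = 215157 - \frac{2}{1 + 2 \cdot 2 i \sqrt{2}} = 215157 - \frac{2}{1 + 4 i \sqrt{2}}$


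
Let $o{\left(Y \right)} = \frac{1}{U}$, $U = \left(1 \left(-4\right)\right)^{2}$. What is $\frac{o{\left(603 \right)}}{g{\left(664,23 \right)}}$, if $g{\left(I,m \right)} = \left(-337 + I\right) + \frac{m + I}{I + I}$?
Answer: $\frac{83}{434943} \approx 0.00019083$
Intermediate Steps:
$U = 16$ ($U = \left(-4\right)^{2} = 16$)
$g{\left(I,m \right)} = -337 + I + \frac{I + m}{2 I}$ ($g{\left(I,m \right)} = \left(-337 + I\right) + \frac{I + m}{2 I} = -337 + I + \frac{I + m}{2 I}$)
$o{\left(Y \right)} = \frac{1}{16}$
$\frac{o{\left(603 \right)}}{g{\left(664,23 \right)}} = \frac{1}{16 \left(- \frac{673}{2} + 664 + \frac{1}{2} \cdot 23 \cdot \frac{1}{664}\right)} = \frac{1}{16 \left(- \frac{673}{2} + 664 + \frac{23}{1328}\right)} = \frac{1}{16 \cdot \frac{434943}{1328}} = \frac{1}{16} \cdot \frac{1328}{434943} = \frac{83}{434943}$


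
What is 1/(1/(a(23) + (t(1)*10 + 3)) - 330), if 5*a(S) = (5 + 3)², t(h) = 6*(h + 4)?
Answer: -1579/521065 ≈ -0.0030303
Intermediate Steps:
t(h) = 24 + 6*h (t(h) = 6*(4 + h) = 24 + 6*h)
a(S) = 64/5 (a(S) = (5 + 3)²/5 = (⅕)*8² = (⅕)*64 = 64/5)
1/(1/(a(23) + (t(1)*10 + 3)) - 330) = 1/(1/(64/5 + ((24 + 6*1)*10 + 3)) - 330) = 1/(1/(64/5 + ((24 + 6)*10 + 3)) - 330) = 1/(1/(64/5 + (30*10 + 3)) - 330) = 1/(1/(64/5 + (300 + 3)) - 330) = 1/(1/(64/5 + 303) - 330) = 1/(1/(1579/5) - 330) = 1/(5/1579 - 330) = 1/(-521065/1579) = -1579/521065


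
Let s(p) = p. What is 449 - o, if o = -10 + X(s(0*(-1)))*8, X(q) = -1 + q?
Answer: 467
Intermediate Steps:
o = -18 (o = -10 + (-1 + 0*(-1))*8 = -10 + (-1 + 0)*8 = -10 - 1*8 = -10 - 8 = -18)
449 - o = 449 - 1*(-18) = 449 + 18 = 467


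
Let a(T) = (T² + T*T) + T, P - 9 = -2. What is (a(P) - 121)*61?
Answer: -976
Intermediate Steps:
P = 7 (P = 9 - 2 = 7)
a(T) = T + 2*T² (a(T) = (T² + T²) + T = 2*T² + T = T + 2*T²)
(a(P) - 121)*61 = (7*(1 + 2*7) - 121)*61 = (7*(1 + 14) - 121)*61 = (7*15 - 121)*61 = (105 - 121)*61 = -16*61 = -976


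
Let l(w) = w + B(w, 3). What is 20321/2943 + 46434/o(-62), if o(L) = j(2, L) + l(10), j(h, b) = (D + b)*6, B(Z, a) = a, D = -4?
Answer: -128872319/1127169 ≈ -114.33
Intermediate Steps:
j(h, b) = -24 + 6*b (j(h, b) = (-4 + b)*6 = -24 + 6*b)
l(w) = 3 + w (l(w) = w + 3 = 3 + w)
o(L) = -11 + 6*L (o(L) = (-24 + 6*L) + (3 + 10) = (-24 + 6*L) + 13 = -11 + 6*L)
20321/2943 + 46434/o(-62) = 20321/2943 + 46434/(-11 + 6*(-62)) = 20321*(1/2943) + 46434/(-11 - 372) = 20321/2943 + 46434/(-383) = 20321/2943 + 46434*(-1/383) = 20321/2943 - 46434/383 = -128872319/1127169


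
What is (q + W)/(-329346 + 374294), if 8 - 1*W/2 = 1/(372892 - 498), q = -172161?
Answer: -16026441283/4184591378 ≈ -3.8299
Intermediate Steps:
W = 2979151/186197 (W = 16 - 2/(372892 - 498) = 16 - 2/372394 = 16 - 2*1/372394 = 16 - 1/186197 = 2979151/186197 ≈ 16.000)
(q + W)/(-329346 + 374294) = (-172161 + 2979151/186197)/(-329346 + 374294) = -32052882566/186197/44948 = -32052882566/186197*1/44948 = -16026441283/4184591378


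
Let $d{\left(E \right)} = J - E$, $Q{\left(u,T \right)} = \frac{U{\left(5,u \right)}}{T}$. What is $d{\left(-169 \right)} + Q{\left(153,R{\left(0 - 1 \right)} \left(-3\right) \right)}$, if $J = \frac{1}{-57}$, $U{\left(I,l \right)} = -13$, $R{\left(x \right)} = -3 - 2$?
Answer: $\frac{15971}{95} \approx 168.12$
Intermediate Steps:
$R{\left(x \right)} = -5$
$J = - \frac{1}{57} \approx -0.017544$
$Q{\left(u,T \right)} = - \frac{13}{T}$
$d{\left(E \right)} = - \frac{1}{57} - E$
$d{\left(-169 \right)} + Q{\left(153,R{\left(0 - 1 \right)} \left(-3\right) \right)} = \left(- \frac{1}{57} - -169\right) - \frac{13}{\left(-5\right) \left(-3\right)} = \left(- \frac{1}{57} + 169\right) - \frac{13}{15} = \frac{9632}{57} - \frac{13}{15} = \frac{15971}{95}$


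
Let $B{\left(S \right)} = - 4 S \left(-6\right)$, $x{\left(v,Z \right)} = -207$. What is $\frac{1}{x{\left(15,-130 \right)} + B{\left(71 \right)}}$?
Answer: $\frac{1}{1497} \approx 0.000668$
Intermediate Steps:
$B{\left(S \right)} = 24 S$
$\frac{1}{x{\left(15,-130 \right)} + B{\left(71 \right)}} = \frac{1}{-207 + 24 \cdot 71} = \frac{1}{-207 + 1704} = \frac{1}{1497}$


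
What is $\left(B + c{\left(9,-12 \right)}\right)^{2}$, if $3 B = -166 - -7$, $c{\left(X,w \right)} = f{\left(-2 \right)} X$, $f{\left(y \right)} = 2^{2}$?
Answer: $289$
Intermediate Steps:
$f{\left(y \right)} = 4$
$c{\left(X,w \right)} = 4 X$
$B = -53$ ($B = \frac{-166 - -7}{3} = \frac{-166 + 7}{3} = \frac{1}{3} \left(-159\right) = -53$)
$\left(B + c{\left(9,-12 \right)}\right)^{2} = \left(-53 + 4 \cdot 9\right)^{2} = \left(-53 + 36\right)^{2} = \left(-17\right)^{2} = 289$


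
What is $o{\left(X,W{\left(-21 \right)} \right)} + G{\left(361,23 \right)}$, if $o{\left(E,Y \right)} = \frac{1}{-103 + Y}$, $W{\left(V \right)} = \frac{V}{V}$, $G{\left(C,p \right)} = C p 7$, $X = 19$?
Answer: $\frac{5928341}{102} \approx 58121.0$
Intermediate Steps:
$G{\left(C,p \right)} = 7 C p$
$W{\left(V \right)} = 1$
$o{\left(X,W{\left(-21 \right)} \right)} + G{\left(361,23 \right)} = \frac{1}{-103 + 1} + 7 \cdot 361 \cdot 23 = \frac{1}{-102} + 58121 = - \frac{1}{102} + 58121 = \frac{5928341}{102}$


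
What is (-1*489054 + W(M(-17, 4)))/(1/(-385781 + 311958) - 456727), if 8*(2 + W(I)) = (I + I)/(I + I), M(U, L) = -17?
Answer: 96276191627/89911886192 ≈ 1.0708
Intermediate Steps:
W(I) = -15/8 (W(I) = -2 + ((I + I)/(I + I))/8 = -2 + ((2*I)/((2*I)))/8 = -2 + ((2*I)*(1/(2*I)))/8 = -2 + (1/8)*1 = -2 + 1/8 = -15/8)
(-1*489054 + W(M(-17, 4)))/(1/(-385781 + 311958) - 456727) = (-1*489054 - 15/8)/(1/(-385781 + 311958) - 456727) = (-489054 - 15/8)/(1/(-73823) - 456727) = -3912447/(8*(-1/73823 - 456727)) = -3912447/(8*(-33716957322/73823)) = -3912447/8*(-73823/33716957322) = 96276191627/89911886192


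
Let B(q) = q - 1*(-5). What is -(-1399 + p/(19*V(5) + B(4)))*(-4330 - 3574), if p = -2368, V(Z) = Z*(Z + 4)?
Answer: -299142688/27 ≈ -1.1079e+7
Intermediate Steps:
V(Z) = Z*(4 + Z)
B(q) = 5 + q (B(q) = q + 5 = 5 + q)
-(-1399 + p/(19*V(5) + B(4)))*(-4330 - 3574) = -(-1399 - 2368/(19*(5*(4 + 5)) + (5 + 4)))*(-4330 - 3574) = -(-1399 - 2368/(19*(5*9) + 9))*(-7904) = -(-1399 - 2368/(19*45 + 9))*(-7904) = -(-1399 - 2368/(855 + 9))*(-7904) = -(-1399 - 2368/864)*(-7904) = -(-1399 - 2368*1/864)*(-7904) = -(-1399 - 74/27)*(-7904) = -(-37847)*(-7904)/27 = -1*299142688/27 = -299142688/27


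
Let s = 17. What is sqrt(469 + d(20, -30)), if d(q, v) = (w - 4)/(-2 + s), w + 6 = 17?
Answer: sqrt(105630)/15 ≈ 21.667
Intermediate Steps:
w = 11 (w = -6 + 17 = 11)
d(q, v) = 7/15 (d(q, v) = (11 - 4)/(-2 + 17) = 7/15)
sqrt(469 + d(20, -30)) = sqrt(469 + 7/15) = sqrt(7042/15) = sqrt(105630)/15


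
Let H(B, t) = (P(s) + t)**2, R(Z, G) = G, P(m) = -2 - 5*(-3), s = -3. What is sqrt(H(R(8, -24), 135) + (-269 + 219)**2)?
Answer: 2*sqrt(6101) ≈ 156.22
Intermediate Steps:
P(m) = 13 (P(m) = -2 + 15 = 13)
H(B, t) = (13 + t)**2
sqrt(H(R(8, -24), 135) + (-269 + 219)**2) = sqrt((13 + 135)**2 + (-269 + 219)**2) = sqrt(148**2 + (-50)**2) = sqrt(21904 + 2500) = sqrt(24404) = 2*sqrt(6101)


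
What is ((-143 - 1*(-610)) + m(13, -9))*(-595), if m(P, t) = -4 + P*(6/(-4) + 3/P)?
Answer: -531335/2 ≈ -2.6567e+5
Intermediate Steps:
m(P, t) = -4 + P*(-3/2 + 3/P) (m(P, t) = -4 + P*(6*(-¼) + 3/P) = -4 + P*(-3/2 + 3/P))
((-143 - 1*(-610)) + m(13, -9))*(-595) = ((-143 - 1*(-610)) + (-1 - 3/2*13))*(-595) = ((-143 + 610) + (-1 - 39/2))*(-595) = (467 - 41/2)*(-595) = (893/2)*(-595) = -531335/2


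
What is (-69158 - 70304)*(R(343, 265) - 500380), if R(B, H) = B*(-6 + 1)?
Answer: 70023172890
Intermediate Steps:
R(B, H) = -5*B (R(B, H) = B*(-5) = -5*B)
(-69158 - 70304)*(R(343, 265) - 500380) = (-69158 - 70304)*(-5*343 - 500380) = -139462*(-1715 - 500380) = -139462*(-502095) = 70023172890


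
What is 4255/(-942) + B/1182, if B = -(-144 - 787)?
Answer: -346034/92787 ≈ -3.7293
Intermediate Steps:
B = 931 (B = -1*(-931) = 931)
4255/(-942) + B/1182 = 4255/(-942) + 931/1182 = 4255*(-1/942) + 931*(1/1182) = -4255/942 + 931/1182 = -346034/92787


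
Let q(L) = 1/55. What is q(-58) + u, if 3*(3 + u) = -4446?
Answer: -81674/55 ≈ -1485.0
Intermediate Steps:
q(L) = 1/55
u = -1485 (u = -3 + (⅓)*(-4446) = -3 - 1482 = -1485)
q(-58) + u = 1/55 - 1485 = -81674/55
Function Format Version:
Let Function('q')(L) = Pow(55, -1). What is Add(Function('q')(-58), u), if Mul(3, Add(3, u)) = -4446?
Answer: Rational(-81674, 55) ≈ -1485.0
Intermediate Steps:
Function('q')(L) = Rational(1, 55)
u = -1485 (u = Add(-3, Mul(Rational(1, 3), -4446)) = Add(-3, -1482) = -1485)
Add(Function('q')(-58), u) = Add(Rational(1, 55), -1485) = Rational(-81674, 55)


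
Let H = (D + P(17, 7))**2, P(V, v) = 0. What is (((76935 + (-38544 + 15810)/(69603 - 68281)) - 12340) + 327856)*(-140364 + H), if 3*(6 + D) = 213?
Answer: -35314285609416/661 ≈ -5.3426e+10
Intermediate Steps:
D = 65 (D = -6 + (1/3)*213 = -6 + 71 = 65)
H = 4225 (H = (65 + 0)**2 = 65**2 = 4225)
(((76935 + (-38544 + 15810)/(69603 - 68281)) - 12340) + 327856)*(-140364 + H) = (((76935 + (-38544 + 15810)/(69603 - 68281)) - 12340) + 327856)*(-140364 + 4225) = (((76935 - 22734/1322) - 12340) + 327856)*(-136139) = (((76935 - 22734*1/1322) - 12340) + 327856)*(-136139) = (((76935 - 11367/661) - 12340) + 327856)*(-136139) = ((50842668/661 - 12340) + 327856)*(-136139) = (42685928/661 + 327856)*(-136139) = (259398744/661)*(-136139) = -35314285609416/661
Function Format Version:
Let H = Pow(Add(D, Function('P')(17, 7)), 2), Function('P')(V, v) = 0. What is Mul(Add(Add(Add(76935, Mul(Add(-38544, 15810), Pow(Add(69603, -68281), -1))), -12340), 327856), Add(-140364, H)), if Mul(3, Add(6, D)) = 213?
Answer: Rational(-35314285609416, 661) ≈ -5.3426e+10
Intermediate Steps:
D = 65 (D = Add(-6, Mul(Rational(1, 3), 213)) = Add(-6, 71) = 65)
H = 4225 (H = Pow(Add(65, 0), 2) = Pow(65, 2) = 4225)
Mul(Add(Add(Add(76935, Mul(Add(-38544, 15810), Pow(Add(69603, -68281), -1))), -12340), 327856), Add(-140364, H)) = Mul(Add(Add(Add(76935, Mul(Add(-38544, 15810), Pow(Add(69603, -68281), -1))), -12340), 327856), Add(-140364, 4225)) = Mul(Add(Add(Add(76935, Mul(-22734, Pow(1322, -1))), -12340), 327856), -136139) = Mul(Add(Add(Add(76935, Mul(-22734, Rational(1, 1322))), -12340), 327856), -136139) = Mul(Add(Add(Add(76935, Rational(-11367, 661)), -12340), 327856), -136139) = Mul(Add(Add(Rational(50842668, 661), -12340), 327856), -136139) = Mul(Add(Rational(42685928, 661), 327856), -136139) = Mul(Rational(259398744, 661), -136139) = Rational(-35314285609416, 661)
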